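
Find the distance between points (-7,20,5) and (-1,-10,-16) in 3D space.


dx=6, dy=-30, dz=-21
d = sqrt(36+900+441) = sqrt(1377) = 37.1080

37.1080


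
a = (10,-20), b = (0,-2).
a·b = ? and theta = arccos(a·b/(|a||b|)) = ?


a·b = 10*0 - 20*(-2) = 0 + 40 = 40
|a| = sqrt(100+400) = 22.3607
|b| = sqrt(0+4) = 2.0000
cos(theta) = 40/(sqrt(500)*sqrt(4)) = 40/sqrt(2000) = 0.894427
theta = arccos(40/sqrt(2000)) = 26.5651 degrees

a·b = 40, theta = 26.5651 deg


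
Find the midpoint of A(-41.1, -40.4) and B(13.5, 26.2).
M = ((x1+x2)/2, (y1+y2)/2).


Mx = (-41.1 + 13.5)/2 = -27.6/2 = -13.8000
My = (-40.4 + 26.2)/2 = -14.2/2 = -7.1000

(-13.8000, -7.1000)


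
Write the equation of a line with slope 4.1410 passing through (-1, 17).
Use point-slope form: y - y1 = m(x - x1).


y - 17 = 4.1410(x + 1)
y = 4.1410x + 17 - 4.1410*(-1)
y = 4.1410x + 21.1410

y = 4.1410x + 21.1410


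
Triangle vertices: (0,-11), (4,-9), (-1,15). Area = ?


0*(-9-15) = 0
4*(15+ 11) = 104
-1*(-11+ 9) = 2
sum = 106
Area = |106|/2 = 53.0000

53.0000 sq units


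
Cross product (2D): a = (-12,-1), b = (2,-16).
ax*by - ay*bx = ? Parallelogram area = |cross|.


cross = -12*(-16) + 1*2 = 192 + 2 = 194
Parallelogram area = |194| = 194

cross = 194, parallelogram area = 194


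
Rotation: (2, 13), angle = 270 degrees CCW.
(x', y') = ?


cos(270) = 0, sin(270) = -1
x' = 2*0 - 13*(-1) = 13
y' = 2*(-1) + 13*0 = -2

(13, -2)


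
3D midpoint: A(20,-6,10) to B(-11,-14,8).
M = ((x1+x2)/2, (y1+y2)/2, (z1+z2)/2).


Mx = (20- 11)/2 = 4.5000
My = (-6- 14)/2 = -10.0000
Mz = (10+8)/2 = 9.0000

M = (4.5000, -10.0000, 9.0000)


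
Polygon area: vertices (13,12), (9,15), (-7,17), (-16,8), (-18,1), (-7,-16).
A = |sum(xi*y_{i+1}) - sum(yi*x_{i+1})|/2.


sum(xi*y_{i+1}) = 13*15 + 9*17 - 7*8 - 16*1 - 18*(-16) - 7*12 = 480
sum(yi*x_{i+1}) = 12*9 + 15*(-7) + 17*(-16) + 8*(-18) + 1*(-7) - 16*13 = -628
Area = |480 + 628|/2 = 1108/2 = 554.0000

554.0000 sq units


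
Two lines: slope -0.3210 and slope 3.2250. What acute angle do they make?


m1-m2 = -3.546
1+m1*m2 = -0.035225
tan(theta) = |-3.546/(-0.035225)| = 100.667140
theta = arctan(|-3.546/(-0.035225)|) = 89.4309 degrees (acute angle)

89.4309 degrees


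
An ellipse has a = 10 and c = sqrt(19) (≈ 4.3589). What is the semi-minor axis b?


b^2 = 10^2 - (sqrt(19))^2 = 100 - 19 = 81
b = sqrt(81) = 9

b = 9


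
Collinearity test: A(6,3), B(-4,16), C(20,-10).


6*(16+ 10) - 4*(-10-3) + 20*(3-16)
= 156 + 52 - 260 = -52

No, not collinear (determinant = -52)


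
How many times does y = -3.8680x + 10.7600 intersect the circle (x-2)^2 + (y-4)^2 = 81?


Substitute y = -3.8680x + 10.7600: (x-2)^2 + (-3.8680x+10.7600-4)^2 = 81
Expand to Ax^2 + Bx + C = 0, where b-k = 6.76
A = 1+m^2 = 15.961424
B = 2(m(b-k) - h) = 2(-3.8680*6.76 - 2) = -56.29536
C = h^2 + (b-k)^2 - r^2 = 4 + 45.6976 - 81 = -31.3024
disc = B^2-4AC = 3169.1676 + 1998.5235 = 5167.6911
disc > 0

2 intersection points


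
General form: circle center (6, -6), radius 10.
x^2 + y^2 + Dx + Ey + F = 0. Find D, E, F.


(x-6)^2 + (y+ 6)^2 = 10^2
D = -2h = -12, E = -2k = 12
F = h^2+k^2-r^2 = 36+36-100 = -28

D = -12, E = 12, F = -28


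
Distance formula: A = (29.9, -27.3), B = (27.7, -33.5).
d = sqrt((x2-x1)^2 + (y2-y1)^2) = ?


dx = 27.7 - 29.9 = -2.2
dy = -33.5 + 27.3 = -6.2
d = sqrt(4.84 + 38.44) = sqrt(43.28) = 6.5788

6.5788


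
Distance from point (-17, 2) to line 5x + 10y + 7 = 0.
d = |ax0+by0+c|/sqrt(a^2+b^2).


|5*(-17) + 10*2 + 7| = |-58| = 58
sqrt(25 + 100) = sqrt(125) = 11.1803
d = 58/sqrt(125) = 5.1877

5.1877


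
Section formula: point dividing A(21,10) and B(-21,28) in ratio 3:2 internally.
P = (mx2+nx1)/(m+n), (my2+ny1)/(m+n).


Px = (3*(-21) + 2*21)/5 = -21/5 = -4.2000
Py = (3*28 + 2*10)/5 = 104/5 = 20.8000

P = (-4.2000, 20.8000)


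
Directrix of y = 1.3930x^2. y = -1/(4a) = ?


a = 1.3930
1/(4a) = 0.1795
directrix: y = -0.1795 = -0.1795

y = -0.1795


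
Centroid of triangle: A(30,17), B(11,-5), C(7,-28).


Gx = (30+11+7)/3 = 48/3 = 16.0000
Gy = (17- 5- 28)/3 = -16/3 = -5.3333

G = (16.0000, -5.3333)


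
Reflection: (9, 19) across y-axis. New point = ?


Reflection rule for y-axis: (-x, y)
(9, 19) -> (-9, 19)

(-9, 19)


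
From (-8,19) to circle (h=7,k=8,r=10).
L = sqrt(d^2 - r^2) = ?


d = sqrt((-8-7)^2 + (19-8)^2) = sqrt(225+121) = 18.6011
L = sqrt(346.0000 - 100) = sqrt(246.0000) = 15.6844

15.6844


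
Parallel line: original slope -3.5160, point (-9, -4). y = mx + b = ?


Parallel lines have equal slopes.
m2 = -3.5160
b2 = -4 + 3.5160*(-9) = -35.6440

y = -3.5160x - 35.6440


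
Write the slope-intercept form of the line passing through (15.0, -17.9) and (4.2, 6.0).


m = (23.9)/(-10.8) = -2.2130
b = y1 - m*x1 = -17.9 - (23.9*15.0)/(-10.8) = -17.9 + 33.1944 = 15.2944

y = -2.2130x + 15.2944


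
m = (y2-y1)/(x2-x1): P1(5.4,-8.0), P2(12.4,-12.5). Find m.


dy = -12.5 + 8.0 = -4.5
dx = 12.4 - 5.4 = 7.0
m = -4.5/7.0 = -0.6429

m = -0.6429


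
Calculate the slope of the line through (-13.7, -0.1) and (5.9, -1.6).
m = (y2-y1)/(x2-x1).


dy = -1.6 + 0.1 = -1.5
dx = 5.9 + 13.7 = 19.6
m = -1.5/19.6 = -0.0765

m = -0.0765


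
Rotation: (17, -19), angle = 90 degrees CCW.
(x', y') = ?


cos(90) = 0, sin(90) = 1
x' = 17*0 + 19*1 = 19
y' = 17*1 - 19*0 = 17

(19, 17)


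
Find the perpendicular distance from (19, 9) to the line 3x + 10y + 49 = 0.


|3*19 + 10*9 + 49| = |196| = 196
sqrt(9 + 100) = sqrt(109) = 10.4403
d = 196/sqrt(109) = 18.7734

18.7734


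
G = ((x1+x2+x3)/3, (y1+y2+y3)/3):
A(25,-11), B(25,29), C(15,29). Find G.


Gx = (25+25+15)/3 = 65/3 = 21.6667
Gy = (-11+29+29)/3 = 47/3 = 15.6667

G = (21.6667, 15.6667)


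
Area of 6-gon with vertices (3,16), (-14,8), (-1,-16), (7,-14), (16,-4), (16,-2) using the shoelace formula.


sum(xi*y_{i+1}) = 3*8 - 14*(-16) - 1*(-14) + 7*(-4) + 16*(-2) + 16*16 = 458
sum(yi*x_{i+1}) = 16*(-14) + 8*(-1) - 16*7 - 14*16 - 4*16 - 2*3 = -638
Area = |458 + 638|/2 = 1096/2 = 548.0000

548.0000 sq units


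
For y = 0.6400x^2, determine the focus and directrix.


a = 0.6400
1/(4a) = 0.3906
Focus = (0, 0.3906)
Directrix: y = -0.3906

Focus = (0, 0.3906), Directrix: y = -0.3906


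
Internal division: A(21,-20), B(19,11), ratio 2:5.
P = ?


Px = (2*19 + 5*21)/7 = 143/7 = 20.4286
Py = (2*11 + 5*(-20))/7 = -78/7 = -11.1429

P = (20.4286, -11.1429)


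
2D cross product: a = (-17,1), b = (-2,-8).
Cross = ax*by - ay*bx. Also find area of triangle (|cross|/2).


cross = -17*(-8) - 1*(-2) = 136 + 2 = 138
Triangle area = |138|/2 = 138/2 = 69.0000

cross = 138, triangle area = 69.0000


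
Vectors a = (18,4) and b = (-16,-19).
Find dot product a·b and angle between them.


a·b = 18*(-16) + 4*(-19) = -288 - 76 = -364
|a| = sqrt(324+16) = 18.4391
|b| = sqrt(256+361) = 24.8395
cos(theta) = -364/(sqrt(340)*sqrt(617)) = -364/sqrt(209780) = -0.794730
theta = arccos(-364/sqrt(209780)) = 142.6297 degrees

a·b = -364, theta = 142.6297 deg


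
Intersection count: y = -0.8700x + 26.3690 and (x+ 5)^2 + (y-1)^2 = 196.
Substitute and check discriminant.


Substitute y = -0.8700x + 26.3690: (x+ 5)^2 + (-0.8700x+26.3690-1)^2 = 196
Expand to Ax^2 + Bx + C = 0, where b-k = 25.369
A = 1+m^2 = 1.7569
B = 2(m(b-k) - h) = 2(-0.8700*25.369 + 5) = -34.14206
C = h^2 + (b-k)^2 - r^2 = 25 + 643.586161 - 196 = 472.586161
disc = B^2-4AC = 1165.6803 - 3321.1465 = -2155.4662
disc < 0

0 intersection points


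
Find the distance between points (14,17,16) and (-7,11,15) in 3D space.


dx=-21, dy=-6, dz=-1
d = sqrt(441+36+1) = sqrt(478) = 21.8632

21.8632


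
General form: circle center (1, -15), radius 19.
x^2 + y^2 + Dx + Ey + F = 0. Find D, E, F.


(x-1)^2 + (y+ 15)^2 = 19^2
D = -2h = -2, E = -2k = 30
F = h^2+k^2-r^2 = 1+225-361 = -135

D = -2, E = 30, F = -135


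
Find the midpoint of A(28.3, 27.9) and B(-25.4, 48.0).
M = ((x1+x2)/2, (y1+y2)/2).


Mx = (28.3 - 25.4)/2 = 2.9/2 = 1.4500
My = (27.9 + 48.0)/2 = 75.9/2 = 37.9500

(1.4500, 37.9500)


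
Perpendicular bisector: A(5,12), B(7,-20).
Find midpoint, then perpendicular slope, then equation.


Midpoint = (6, -4)
Slope of AB = dy/dx = -32/2 = -16.0000
Perp slope = -dx/dy = 2/32 = 0.0625
b = My - (perp slope)*Mx = -4 + (2*6)/(-32) = -4 - 0.3750 = -4.3750

y = 0.0625x - 4.3750


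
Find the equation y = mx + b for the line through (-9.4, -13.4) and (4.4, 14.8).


m = (28.2)/(13.8) = 2.0435
b = y1 - m*x1 = -13.4 - (28.2*(-9.4))/(13.8) = -13.4 + 19.2087 = 5.8087

y = 2.0435x + 5.8087


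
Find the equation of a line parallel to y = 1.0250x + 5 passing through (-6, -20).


Parallel lines have equal slopes.
m2 = 1.0250
b2 = -20 - 1.0250*(-6) = -13.8500

y = 1.0250x - 13.8500


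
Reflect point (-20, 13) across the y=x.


Reflection rule for y=x: (y, x)
(-20, 13) -> (13, -20)

(13, -20)


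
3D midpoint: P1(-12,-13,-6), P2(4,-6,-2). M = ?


Mx = (-12+4)/2 = -4.0000
My = (-13- 6)/2 = -9.5000
Mz = (-6- 2)/2 = -4.0000

M = (-4.0000, -9.5000, -4.0000)


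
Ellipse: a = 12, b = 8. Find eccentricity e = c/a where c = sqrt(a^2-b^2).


c = sqrt(144-64) = sqrt(80) = 8.9443
e = c/a = sqrt(80)/12 = 0.7454

e = 0.7454


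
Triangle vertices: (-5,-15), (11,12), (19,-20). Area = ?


-5*(12+ 20) = -160
11*(-20+ 15) = -55
19*(-15-12) = -513
sum = -728
Area = |-728|/2 = 364.0000

364.0000 sq units


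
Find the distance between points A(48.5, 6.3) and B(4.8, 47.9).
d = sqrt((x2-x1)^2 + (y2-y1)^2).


dx = 4.8 - 48.5 = -43.7
dy = 47.9 - 6.3 = 41.6
d = sqrt(1909.69 + 1730.56) = sqrt(3640.25) = 60.3345

60.3345


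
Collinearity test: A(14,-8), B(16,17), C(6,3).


14*(17-3) + 16*(3+ 8) + 6*(-8-17)
= 196 + 176 - 150 = 222

No, not collinear (determinant = 222)


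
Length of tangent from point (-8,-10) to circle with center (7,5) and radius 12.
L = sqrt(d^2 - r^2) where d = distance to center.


d = sqrt((-8-7)^2 + (-10-5)^2) = sqrt(225+225) = 21.2132
L = sqrt(450.0000 - 144) = sqrt(306.0000) = 17.4929

17.4929


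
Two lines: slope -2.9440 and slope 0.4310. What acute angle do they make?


m1-m2 = -3.375
1+m1*m2 = -0.268864
tan(theta) = |-3.375/(-0.268864)| = 12.552815
theta = arctan(|-3.375/(-0.268864)|) = 85.4452 degrees (acute angle)

85.4452 degrees


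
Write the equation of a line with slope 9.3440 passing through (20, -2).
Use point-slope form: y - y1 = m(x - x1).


y + 2 = 9.3440(x - 20)
y = 9.3440x - 2 - 9.3440*20
y = 9.3440x - 188.8800

y = 9.3440x - 188.8800


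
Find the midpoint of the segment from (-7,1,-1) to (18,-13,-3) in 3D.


Mx = (-7+18)/2 = 5.5000
My = (1- 13)/2 = -6.0000
Mz = (-1- 3)/2 = -2.0000

M = (5.5000, -6.0000, -2.0000)


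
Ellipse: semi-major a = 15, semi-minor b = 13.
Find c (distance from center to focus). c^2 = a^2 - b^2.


c^2 = 15^2 - 13^2 = 225 - 169 = 56
c = sqrt(56) = 7.4833

c = 7.4833


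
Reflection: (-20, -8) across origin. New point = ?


Reflection rule for origin: (-x, -y)
(-20, -8) -> (20, 8)

(20, 8)


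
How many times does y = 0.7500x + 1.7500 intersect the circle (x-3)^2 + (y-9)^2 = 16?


Substitute y = 0.7500x + 1.7500: (x-3)^2 + (0.7500x+1.7500-9)^2 = 16
Expand to Ax^2 + Bx + C = 0, where b-k = -7.25
A = 1+m^2 = 1.5625
B = 2(m(b-k) - h) = 2(0.7500*(-7.25) - 3) = -16.875
C = h^2 + (b-k)^2 - r^2 = 9 + 52.5625 - 16 = 45.5625
disc = B^2-4AC = 284.7656 - 284.7656 = 0
disc = 0

1 intersection point (tangent)


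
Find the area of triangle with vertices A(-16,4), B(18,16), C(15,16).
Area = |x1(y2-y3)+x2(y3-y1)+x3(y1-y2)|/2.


-16*(16-16) = 0
18*(16-4) = 216
15*(4-16) = -180
sum = 36
Area = |36|/2 = 18.0000

18.0000 sq units


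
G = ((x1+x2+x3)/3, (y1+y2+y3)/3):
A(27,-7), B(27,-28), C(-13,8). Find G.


Gx = (27+27- 13)/3 = 41/3 = 13.6667
Gy = (-7- 28+8)/3 = -27/3 = -9.0000

G = (13.6667, -9.0000)


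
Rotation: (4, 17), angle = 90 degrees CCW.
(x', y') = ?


cos(90) = 0, sin(90) = 1
x' = 4*0 - 17*1 = -17
y' = 4*1 + 17*0 = 4

(-17, 4)


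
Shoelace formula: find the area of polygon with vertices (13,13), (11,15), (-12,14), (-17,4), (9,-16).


sum(xi*y_{i+1}) = 13*15 + 11*14 - 12*4 - 17*(-16) + 9*13 = 690
sum(yi*x_{i+1}) = 13*11 + 15*(-12) + 14*(-17) + 4*9 - 16*13 = -447
Area = |690 + 447|/2 = 1137/2 = 568.5000

568.5000 sq units


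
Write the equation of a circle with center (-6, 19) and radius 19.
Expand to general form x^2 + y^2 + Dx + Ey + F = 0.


(x+ 6)^2 + (y-19)^2 = 19^2
D = -2h = 12, E = -2k = -38
F = h^2+k^2-r^2 = 36+361-361 = 36

x^2 + y^2 + 12x - 38y + 36 = 0


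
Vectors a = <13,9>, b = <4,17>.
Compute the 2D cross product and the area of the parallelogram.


cross = 13*17 - 9*4 = 221 - 36 = 185
Parallelogram area = |185| = 185

cross = 185, parallelogram area = 185


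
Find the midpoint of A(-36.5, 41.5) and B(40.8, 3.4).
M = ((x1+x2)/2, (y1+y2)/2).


Mx = (-36.5 + 40.8)/2 = 4.3/2 = 2.1500
My = (41.5 + 3.4)/2 = 44.9/2 = 22.4500

(2.1500, 22.4500)


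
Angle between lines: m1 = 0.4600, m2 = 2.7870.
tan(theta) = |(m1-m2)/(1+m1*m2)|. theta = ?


m1-m2 = -2.327
1+m1*m2 = 2.28202
tan(theta) = |-2.327/2.28202| = 1.019711
theta = arctan(|-2.327/2.28202|) = 45.5591 degrees (acute angle)

45.5591 degrees


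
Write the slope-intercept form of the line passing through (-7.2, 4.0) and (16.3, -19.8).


m = (-23.8)/(23.5) = -1.0128
b = y1 - m*x1 = 4.0 - (-23.8*(-7.2))/(23.5) = 4.0 - 7.2919 = -3.2919

y = -1.0128x - 3.2919


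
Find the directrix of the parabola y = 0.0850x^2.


a = 0.0850
1/(4a) = 2.9412
directrix: y = -2.9412 = -2.9412

y = -2.9412


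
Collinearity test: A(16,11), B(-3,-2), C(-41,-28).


16*(-2+ 28) - 3*(-28-11) - 41*(11+ 2)
= 416 + 117 - 533 = 0

Yes, collinear (determinant = 0)


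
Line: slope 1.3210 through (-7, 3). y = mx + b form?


y - 3 = 1.3210(x + 7)
y = 1.3210x + 3 - 1.3210*(-7)
y = 1.3210x + 12.2470

y = 1.3210x + 12.2470


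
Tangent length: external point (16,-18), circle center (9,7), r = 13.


d = sqrt((16-9)^2 + (-18-7)^2) = sqrt(49+625) = 25.9615
L = sqrt(674.0000 - 169) = sqrt(505.0000) = 22.4722

22.4722


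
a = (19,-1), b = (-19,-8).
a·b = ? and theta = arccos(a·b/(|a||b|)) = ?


a·b = 19*(-19) - 1*(-8) = -361 + 8 = -353
|a| = sqrt(361+1) = 19.0263
|b| = sqrt(361+64) = 20.6155
cos(theta) = -353/(sqrt(362)*sqrt(425)) = -353/sqrt(153850) = -0.899966
theta = arccos(-353/sqrt(153850)) = 154.1536 degrees

a·b = -353, theta = 154.1536 deg


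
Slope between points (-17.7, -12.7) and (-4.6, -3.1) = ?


dy = -3.1 + 12.7 = 9.6
dx = -4.6 + 17.7 = 13.1
m = 9.6/13.1 = 0.7328

m = 0.7328


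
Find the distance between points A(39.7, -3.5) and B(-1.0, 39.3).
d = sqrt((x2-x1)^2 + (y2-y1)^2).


dx = -1.0 - 39.7 = -40.7
dy = 39.3 + 3.5 = 42.8
d = sqrt(1656.49 + 1831.84) = sqrt(3488.33) = 59.0621

59.0621


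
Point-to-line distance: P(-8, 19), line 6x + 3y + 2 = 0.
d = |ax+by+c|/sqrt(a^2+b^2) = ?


|6*(-8) + 3*19 + 2| = |11| = 11
sqrt(36 + 9) = sqrt(45) = 6.7082
d = 11/sqrt(45) = 1.6398

1.6398


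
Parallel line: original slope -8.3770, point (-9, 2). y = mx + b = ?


Parallel lines have equal slopes.
m2 = -8.3770
b2 = 2 + 8.3770*(-9) = -73.3930

y = -8.3770x - 73.3930


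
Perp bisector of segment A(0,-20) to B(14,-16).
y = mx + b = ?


Midpoint = (7, -18)
Slope of AB = dy/dx = 4/14 = 0.2857
Perp slope = -dx/dy = -14/4 = -3.5000
b = My - (perp slope)*Mx = -18 + (14*7)/4 = -18 + 24.5000 = 6.5000

y = -3.5000x + 6.5000


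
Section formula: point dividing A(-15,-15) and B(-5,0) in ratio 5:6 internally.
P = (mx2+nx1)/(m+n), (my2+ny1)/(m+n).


Px = (5*(-5) + 6*(-15))/11 = -115/11 = -10.4545
Py = (5*0 + 6*(-15))/11 = -90/11 = -8.1818

P = (-10.4545, -8.1818)


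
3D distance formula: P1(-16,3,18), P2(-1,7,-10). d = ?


dx=15, dy=4, dz=-28
d = sqrt(225+16+784) = sqrt(1025) = 32.0156

32.0156


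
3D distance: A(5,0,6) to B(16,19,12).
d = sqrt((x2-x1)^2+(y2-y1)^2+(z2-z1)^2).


dx=11, dy=19, dz=6
d = sqrt(121+361+36) = sqrt(518) = 22.7596

22.7596


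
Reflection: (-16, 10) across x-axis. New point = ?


Reflection rule for x-axis: (x, -y)
(-16, 10) -> (-16, -10)

(-16, -10)


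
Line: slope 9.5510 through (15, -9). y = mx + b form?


y + 9 = 9.5510(x - 15)
y = 9.5510x - 9 - 9.5510*15
y = 9.5510x - 152.2650

y = 9.5510x - 152.2650


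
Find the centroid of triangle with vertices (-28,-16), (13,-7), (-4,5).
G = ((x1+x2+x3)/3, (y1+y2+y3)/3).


Gx = (-28+13- 4)/3 = -19/3 = -6.3333
Gy = (-16- 7+5)/3 = -18/3 = -6.0000

G = (-6.3333, -6.0000)


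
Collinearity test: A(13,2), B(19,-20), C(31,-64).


13*(-20+ 64) + 19*(-64-2) + 31*(2+ 20)
= 572 - 1254 + 682 = 0

Yes, collinear (determinant = 0)


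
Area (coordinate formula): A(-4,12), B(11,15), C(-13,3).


-4*(15-3) = -48
11*(3-12) = -99
-13*(12-15) = 39
sum = -108
Area = |-108|/2 = 54.0000

54.0000 sq units


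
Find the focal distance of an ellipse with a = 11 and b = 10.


c^2 = 11^2 - 10^2 = 121 - 100 = 21
c = sqrt(21) = 4.5826

c = 4.5826


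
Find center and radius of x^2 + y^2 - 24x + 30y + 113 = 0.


h = -D/2 = 24/2 = 12
k = -E/2 = -30/2 = -15
r^2 = h^2 + k^2 - F = 144 + 225 - 113 = 256
r = 16

Center (12, -15), radius = 16


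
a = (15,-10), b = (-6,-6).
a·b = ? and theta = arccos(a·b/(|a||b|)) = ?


a·b = 15*(-6) - 10*(-6) = -90 + 60 = -30
|a| = sqrt(225+100) = 18.0278
|b| = sqrt(36+36) = 8.4853
cos(theta) = -30/(sqrt(325)*sqrt(72)) = -30/sqrt(23400) = -0.196116
theta = arccos(-30/sqrt(23400)) = 101.3099 degrees

a·b = -30, theta = 101.3099 deg


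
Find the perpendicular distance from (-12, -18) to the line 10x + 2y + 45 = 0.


|10*(-12) + 2*(-18) + 45| = |-111| = 111
sqrt(100 + 4) = sqrt(104) = 10.1980
d = 111/sqrt(104) = 10.8844

10.8844


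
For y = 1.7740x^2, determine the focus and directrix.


a = 1.7740
1/(4a) = 0.1409
Focus = (0, 0.1409)
Directrix: y = -0.1409

Focus = (0, 0.1409), Directrix: y = -0.1409


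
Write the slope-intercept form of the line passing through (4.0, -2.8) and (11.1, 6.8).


m = (9.6)/(7.1) = 1.3521
b = y1 - m*x1 = -2.8 - (9.6*4.0)/(7.1) = -2.8 - 5.4085 = -8.2085

y = 1.3521x - 8.2085


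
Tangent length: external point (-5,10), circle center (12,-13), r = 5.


d = sqrt((-5-12)^2 + (10+ 13)^2) = sqrt(289+529) = 28.6007
L = sqrt(818.0000 - 25) = sqrt(793.0000) = 28.1603

28.1603


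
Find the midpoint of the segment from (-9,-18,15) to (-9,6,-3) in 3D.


Mx = (-9- 9)/2 = -9.0000
My = (-18+6)/2 = -6.0000
Mz = (15- 3)/2 = 6.0000

M = (-9.0000, -6.0000, 6.0000)


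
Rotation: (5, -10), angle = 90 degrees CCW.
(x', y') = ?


cos(90) = 0, sin(90) = 1
x' = 5*0 + 10*1 = 10
y' = 5*1 - 10*0 = 5

(10, 5)


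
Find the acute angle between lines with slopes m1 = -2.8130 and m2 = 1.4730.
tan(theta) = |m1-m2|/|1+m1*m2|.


m1-m2 = -4.286
1+m1*m2 = -3.143549
tan(theta) = |-4.286/(-3.143549)| = 1.363427
theta = arctan(|-4.286/(-3.143549)|) = 53.7420 degrees (acute angle)

53.7420 degrees


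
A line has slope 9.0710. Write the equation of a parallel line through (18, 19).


Parallel lines have equal slopes.
m2 = 9.0710
b2 = 19 - 9.0710*18 = -144.2780

y = 9.0710x - 144.2780


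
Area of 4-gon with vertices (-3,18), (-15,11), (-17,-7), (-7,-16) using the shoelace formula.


sum(xi*y_{i+1}) = -3*11 - 15*(-7) - 17*(-16) - 7*18 = 218
sum(yi*x_{i+1}) = 18*(-15) + 11*(-17) - 7*(-7) - 16*(-3) = -360
Area = |218 + 360|/2 = 578/2 = 289.0000

289.0000 sq units


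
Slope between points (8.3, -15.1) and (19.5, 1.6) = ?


dy = 1.6 + 15.1 = 16.7
dx = 19.5 - 8.3 = 11.2
m = 16.7/11.2 = 1.4911

m = 1.4911


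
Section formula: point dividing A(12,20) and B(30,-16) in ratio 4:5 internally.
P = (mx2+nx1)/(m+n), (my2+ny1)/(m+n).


Px = (4*30 + 5*12)/9 = 180/9 = 20.0000
Py = (4*(-16) + 5*20)/9 = 36/9 = 4.0000

P = (20.0000, 4.0000)


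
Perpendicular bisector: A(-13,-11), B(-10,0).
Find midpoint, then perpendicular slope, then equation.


Midpoint = (-11.5, -5.5)
Slope of AB = dy/dx = 11/3 = 3.6667
Perp slope = -dx/dy = -3/11 = -0.2727
b = My - (perp slope)*Mx = -5.5 + (3*(-11.5))/11 = -5.5 - 3.1364 = -8.6364

y = -0.2727x - 8.6364


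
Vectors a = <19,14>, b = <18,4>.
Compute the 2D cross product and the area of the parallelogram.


cross = 19*4 - 14*18 = 76 - 252 = -176
Parallelogram area = |-176| = 176

cross = -176, parallelogram area = 176


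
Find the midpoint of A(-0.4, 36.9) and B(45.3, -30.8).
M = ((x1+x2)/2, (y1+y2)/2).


Mx = (-0.4 + 45.3)/2 = 44.9/2 = 22.4500
My = (36.9 - 30.8)/2 = 6.1/2 = 3.0500

(22.4500, 3.0500)


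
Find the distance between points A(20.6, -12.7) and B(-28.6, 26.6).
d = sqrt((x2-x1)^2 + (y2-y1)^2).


dx = -28.6 - 20.6 = -49.2
dy = 26.6 + 12.7 = 39.3
d = sqrt(2420.64 + 1544.49) = sqrt(3965.13) = 62.9693

62.9693


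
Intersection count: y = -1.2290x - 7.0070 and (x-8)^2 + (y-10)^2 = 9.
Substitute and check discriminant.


Substitute y = -1.2290x - 7.0070: (x-8)^2 + (-1.2290x- 7.0070-10)^2 = 9
Expand to Ax^2 + Bx + C = 0, where b-k = -17.007
A = 1+m^2 = 2.510441
B = 2(m(b-k) - h) = 2(-1.2290*(-17.007) - 8) = 25.803206
C = h^2 + (b-k)^2 - r^2 = 64 + 289.238049 - 9 = 344.238049
disc = B^2-4AC = 665.8054 - 3456.7572 = -2790.9518
disc < 0

0 intersection points


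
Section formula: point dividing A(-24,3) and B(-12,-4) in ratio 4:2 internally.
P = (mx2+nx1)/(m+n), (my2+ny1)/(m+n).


Px = (4*(-12) + 2*(-24))/6 = -96/6 = -16.0000
Py = (4*(-4) + 2*3)/6 = -10/6 = -1.6667

P = (-16.0000, -1.6667)


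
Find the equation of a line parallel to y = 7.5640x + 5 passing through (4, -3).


Parallel lines have equal slopes.
m2 = 7.5640
b2 = -3 - 7.5640*4 = -33.2560

y = 7.5640x - 33.2560


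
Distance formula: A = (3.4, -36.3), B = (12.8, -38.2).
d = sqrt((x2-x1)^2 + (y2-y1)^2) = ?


dx = 12.8 - 3.4 = 9.4
dy = -38.2 + 36.3 = -1.9
d = sqrt(88.36 + 3.61) = sqrt(91.97) = 9.5901

9.5901


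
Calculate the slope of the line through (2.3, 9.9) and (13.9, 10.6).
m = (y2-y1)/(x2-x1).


dy = 10.6 - 9.9 = 0.7
dx = 13.9 - 2.3 = 11.6
m = 0.7/11.6 = 0.0603

m = 0.0603


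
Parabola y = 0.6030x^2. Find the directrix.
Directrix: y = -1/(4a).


a = 0.6030
1/(4a) = 0.4146
directrix: y = -0.4146 = -0.4146

y = -0.4146


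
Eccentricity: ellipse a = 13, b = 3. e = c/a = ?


c = sqrt(169-9) = sqrt(160) = 12.6491
e = c/a = sqrt(160)/13 = 0.9730

e = 0.9730


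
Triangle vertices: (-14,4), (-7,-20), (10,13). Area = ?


-14*(-20-13) = 462
-7*(13-4) = -63
10*(4+ 20) = 240
sum = 639
Area = |639|/2 = 319.5000

319.5000 sq units


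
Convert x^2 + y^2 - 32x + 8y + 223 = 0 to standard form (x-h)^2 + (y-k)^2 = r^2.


h = -D/2 = 32/2 = 16
k = -E/2 = -8/2 = -4
r^2 = h^2 + k^2 - F = 256 + 16 - 223 = 49
r = 7

Center (16, -4), radius = 7


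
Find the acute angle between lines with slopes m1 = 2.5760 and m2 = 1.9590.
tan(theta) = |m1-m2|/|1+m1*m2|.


m1-m2 = 0.617
1+m1*m2 = 6.046384
tan(theta) = |0.617/6.046384| = 0.102044
theta = arctan(|0.617/6.046384|) = 5.8265 degrees (acute angle)

5.8265 degrees


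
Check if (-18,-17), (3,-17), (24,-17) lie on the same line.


-18*(-17+ 17) + 3*(-17+ 17) + 24*(-17+ 17)
= 0 + 0 + 0 = 0

Yes, collinear (determinant = 0)


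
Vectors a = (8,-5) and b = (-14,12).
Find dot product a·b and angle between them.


a·b = 8*(-14) - 5*12 = -112 - 60 = -172
|a| = sqrt(64+25) = 9.4340
|b| = sqrt(196+144) = 18.4391
cos(theta) = -172/(sqrt(89)*sqrt(340)) = -172/sqrt(30260) = -0.988767
theta = arccos(-172/sqrt(30260)) = 171.4041 degrees

a·b = -172, theta = 171.4041 deg


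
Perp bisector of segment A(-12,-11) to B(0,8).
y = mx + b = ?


Midpoint = (-6, -1.5)
Slope of AB = dy/dx = 19/12 = 1.5833
Perp slope = -dx/dy = -12/19 = -0.6316
b = My - (perp slope)*Mx = -1.5 + (12*(-6))/19 = -1.5 - 3.7895 = -5.2895

y = -0.6316x - 5.2895


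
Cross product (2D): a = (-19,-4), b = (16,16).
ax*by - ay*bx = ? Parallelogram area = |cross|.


cross = -19*16 + 4*16 = -304 + 64 = -240
Parallelogram area = |-240| = 240

cross = -240, parallelogram area = 240


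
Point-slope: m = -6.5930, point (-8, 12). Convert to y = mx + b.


y - 12 = -6.5930(x + 8)
y = -6.5930x + 12 + 6.5930*(-8)
y = -6.5930x - 40.7440

y = -6.5930x - 40.7440


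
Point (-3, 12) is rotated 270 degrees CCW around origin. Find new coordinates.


cos(270) = 0, sin(270) = -1
x' = -3*0 - 12*(-1) = 12
y' = -3*(-1) + 12*0 = 3

(12, 3)


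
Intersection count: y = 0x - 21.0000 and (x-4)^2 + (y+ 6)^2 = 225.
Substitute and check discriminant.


Substitute y = 0x - 21.0000: (x-4)^2 + (0x- 21.0000+ 6)^2 = 225
Expand to Ax^2 + Bx + C = 0, where b-k = -15
A = 1+m^2 = 1
B = 2(m(b-k) - h) = 2(0*(-15) - 4) = -8
C = h^2 + (b-k)^2 - r^2 = 16 + 225 - 225 = 16
disc = B^2-4AC = 64.0000 - 64.0000 = 0
disc = 0

1 intersection point (tangent)


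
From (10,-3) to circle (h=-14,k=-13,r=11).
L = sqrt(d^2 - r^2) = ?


d = sqrt((10+ 14)^2 + (-3+ 13)^2) = sqrt(576+100) = 26.0000
L = sqrt(676.0000 - 121) = sqrt(555.0000) = 23.5584

23.5584


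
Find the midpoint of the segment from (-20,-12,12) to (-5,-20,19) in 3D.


Mx = (-20- 5)/2 = -12.5000
My = (-12- 20)/2 = -16.0000
Mz = (12+19)/2 = 15.5000

M = (-12.5000, -16.0000, 15.5000)


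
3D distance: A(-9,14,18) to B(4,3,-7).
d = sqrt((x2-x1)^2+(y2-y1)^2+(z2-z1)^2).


dx=13, dy=-11, dz=-25
d = sqrt(169+121+625) = sqrt(915) = 30.2490

30.2490


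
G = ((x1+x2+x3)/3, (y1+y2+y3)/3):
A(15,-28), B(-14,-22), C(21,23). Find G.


Gx = (15- 14+21)/3 = 22/3 = 7.3333
Gy = (-28- 22+23)/3 = -27/3 = -9.0000

G = (7.3333, -9.0000)


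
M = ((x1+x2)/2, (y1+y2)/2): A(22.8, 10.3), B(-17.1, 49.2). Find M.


Mx = (22.8 - 17.1)/2 = 5.7/2 = 2.8500
My = (10.3 + 49.2)/2 = 59.5/2 = 29.7500

(2.8500, 29.7500)


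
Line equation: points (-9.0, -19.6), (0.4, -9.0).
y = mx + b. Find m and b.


m = (10.6)/(9.4) = 1.1277
b = y1 - m*x1 = -19.6 - (10.6*(-9.0))/(9.4) = -19.6 + 10.1489 = -9.4511

y = 1.1277x - 9.4511


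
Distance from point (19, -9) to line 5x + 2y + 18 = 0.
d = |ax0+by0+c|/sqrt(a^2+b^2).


|5*19 + 2*(-9) + 18| = |95| = 95
sqrt(25 + 4) = sqrt(29) = 5.3852
d = 95/sqrt(29) = 17.6411

17.6411


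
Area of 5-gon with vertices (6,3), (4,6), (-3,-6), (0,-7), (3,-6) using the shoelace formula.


sum(xi*y_{i+1}) = 6*6 + 4*(-6) - 3*(-7) + 0*(-6) + 3*3 = 42
sum(yi*x_{i+1}) = 3*4 + 6*(-3) - 6*0 - 7*3 - 6*6 = -63
Area = |42 + 63|/2 = 105/2 = 52.5000

52.5000 sq units


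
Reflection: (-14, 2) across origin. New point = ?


Reflection rule for origin: (-x, -y)
(-14, 2) -> (14, -2)

(14, -2)


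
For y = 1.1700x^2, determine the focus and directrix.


a = 1.1700
1/(4a) = 0.2137
Focus = (0, 0.2137)
Directrix: y = -0.2137

Focus = (0, 0.2137), Directrix: y = -0.2137


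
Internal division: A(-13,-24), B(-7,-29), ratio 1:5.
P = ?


Px = (1*(-7) + 5*(-13))/6 = -72/6 = -12.0000
Py = (1*(-29) + 5*(-24))/6 = -149/6 = -24.8333

P = (-12.0000, -24.8333)


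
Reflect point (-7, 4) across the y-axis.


Reflection rule for y-axis: (-x, y)
(-7, 4) -> (7, 4)

(7, 4)


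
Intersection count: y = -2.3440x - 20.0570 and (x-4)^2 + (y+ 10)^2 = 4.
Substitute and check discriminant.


Substitute y = -2.3440x - 20.0570: (x-4)^2 + (-2.3440x- 20.0570+ 10)^2 = 4
Expand to Ax^2 + Bx + C = 0, where b-k = -10.057
A = 1+m^2 = 6.494336
B = 2(m(b-k) - h) = 2(-2.3440*(-10.057) - 4) = 39.147216
C = h^2 + (b-k)^2 - r^2 = 16 + 101.143249 - 4 = 113.143249
disc = B^2-4AC = 1532.5045 - 2939.1611 = -1406.6566
disc < 0

0 intersection points


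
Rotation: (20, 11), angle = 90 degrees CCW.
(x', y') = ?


cos(90) = 0, sin(90) = 1
x' = 20*0 - 11*1 = -11
y' = 20*1 + 11*0 = 20

(-11, 20)


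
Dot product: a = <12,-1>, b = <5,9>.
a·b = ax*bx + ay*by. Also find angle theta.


a·b = 12*5 - 1*9 = 60 - 9 = 51
|a| = sqrt(144+1) = 12.0416
|b| = sqrt(25+81) = 10.2956
cos(theta) = 51/(sqrt(145)*sqrt(106)) = 51/sqrt(15370) = 0.411371
theta = arccos(51/sqrt(15370)) = 65.7090 degrees

a·b = 51, theta = 65.7090 deg


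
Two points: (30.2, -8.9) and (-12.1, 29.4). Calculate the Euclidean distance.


dx = -12.1 - 30.2 = -42.3
dy = 29.4 + 8.9 = 38.3
d = sqrt(1789.29 + 1466.89) = sqrt(3256.18) = 57.0629

57.0629


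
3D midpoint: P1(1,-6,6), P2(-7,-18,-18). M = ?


Mx = (1- 7)/2 = -3.0000
My = (-6- 18)/2 = -12.0000
Mz = (6- 18)/2 = -6.0000

M = (-3.0000, -12.0000, -6.0000)


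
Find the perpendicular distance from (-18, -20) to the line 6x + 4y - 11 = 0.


|6*(-18) + 4*(-20) - 11| = |-199| = 199
sqrt(36 + 16) = sqrt(52) = 7.2111
d = 199/sqrt(52) = 27.5963

27.5963


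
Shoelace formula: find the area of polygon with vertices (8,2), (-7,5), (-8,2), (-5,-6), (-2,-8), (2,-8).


sum(xi*y_{i+1}) = 8*5 - 7*2 - 8*(-6) - 5*(-8) - 2*(-8) + 2*2 = 134
sum(yi*x_{i+1}) = 2*(-7) + 5*(-8) + 2*(-5) - 6*(-2) - 8*2 - 8*8 = -132
Area = |134 + 132|/2 = 266/2 = 133.0000

133.0000 sq units


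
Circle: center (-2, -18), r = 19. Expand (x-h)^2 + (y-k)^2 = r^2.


(x+ 2)^2 + (y+ 18)^2 = 19^2
D = -2h = 4, E = -2k = 36
F = h^2+k^2-r^2 = 4+324-361 = -33

x^2 + y^2 + 4x + 36y - 33 = 0


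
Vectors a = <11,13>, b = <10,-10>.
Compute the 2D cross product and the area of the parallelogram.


cross = 11*(-10) - 13*10 = -110 - 130 = -240
Parallelogram area = |-240| = 240

cross = -240, parallelogram area = 240


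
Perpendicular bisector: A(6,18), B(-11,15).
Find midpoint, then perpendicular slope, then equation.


Midpoint = (-2.5, 16.5)
Slope of AB = dy/dx = -3/(-17) = 0.1765
Perp slope = -dx/dy = -17/3 = -5.6667
b = My - (perp slope)*Mx = 16.5 + (-17*(-2.5))/(-3) = 16.5 - 14.1667 = 2.3333

y = -5.6667x + 2.3333


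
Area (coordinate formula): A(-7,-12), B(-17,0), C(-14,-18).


-7*(0+ 18) = -126
-17*(-18+ 12) = 102
-14*(-12-0) = 168
sum = 144
Area = |144|/2 = 72.0000

72.0000 sq units


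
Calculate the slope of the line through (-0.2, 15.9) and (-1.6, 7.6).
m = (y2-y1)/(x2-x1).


dy = 7.6 - 15.9 = -8.3
dx = -1.6 + 0.2 = -1.4
m = -8.3/(-1.4) = 5.9286

m = 5.9286


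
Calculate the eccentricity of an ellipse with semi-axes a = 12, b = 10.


c = sqrt(144-100) = sqrt(44) = 6.6332
e = c/a = sqrt(44)/12 = 0.5528

e = 0.5528


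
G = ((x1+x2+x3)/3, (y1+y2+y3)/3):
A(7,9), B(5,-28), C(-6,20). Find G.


Gx = (7+5- 6)/3 = 6/3 = 2.0000
Gy = (9- 28+20)/3 = 1/3 = 0.3333

G = (2.0000, 0.3333)


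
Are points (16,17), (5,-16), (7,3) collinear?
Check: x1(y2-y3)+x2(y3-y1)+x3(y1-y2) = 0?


16*(-16-3) + 5*(3-17) + 7*(17+ 16)
= -304 - 70 + 231 = -143

No, not collinear (determinant = -143)


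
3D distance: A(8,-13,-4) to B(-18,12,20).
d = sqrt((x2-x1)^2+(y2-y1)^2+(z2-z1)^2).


dx=-26, dy=25, dz=24
d = sqrt(676+625+576) = sqrt(1877) = 43.3244

43.3244


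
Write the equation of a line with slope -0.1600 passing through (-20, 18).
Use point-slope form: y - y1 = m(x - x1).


y - 18 = -0.1600(x + 20)
y = -0.1600x + 18 + 0.1600*(-20)
y = -0.1600x + 14.8000

y = -0.1600x + 14.8000


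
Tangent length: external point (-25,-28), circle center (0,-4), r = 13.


d = sqrt((-25-0)^2 + (-28+ 4)^2) = sqrt(625+576) = 34.6554
L = sqrt(1201.0000 - 169) = sqrt(1032.0000) = 32.1248

32.1248


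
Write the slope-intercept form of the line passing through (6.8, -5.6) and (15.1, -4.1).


m = (1.5)/(8.3) = 0.1807
b = y1 - m*x1 = -5.6 - (1.5*6.8)/(8.3) = -5.6 - 1.2289 = -6.8289

y = 0.1807x - 6.8289


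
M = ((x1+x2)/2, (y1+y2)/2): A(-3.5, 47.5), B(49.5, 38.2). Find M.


Mx = (-3.5 + 49.5)/2 = 46.0/2 = 23.0000
My = (47.5 + 38.2)/2 = 85.7/2 = 42.8500

(23.0000, 42.8500)


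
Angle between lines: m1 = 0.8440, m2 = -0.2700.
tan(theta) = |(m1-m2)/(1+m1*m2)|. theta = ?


m1-m2 = 1.114
1+m1*m2 = 0.77212
tan(theta) = |1.114/0.77212| = 1.442781
theta = arctan(|1.114/0.77212|) = 55.2739 degrees (acute angle)

55.2739 degrees


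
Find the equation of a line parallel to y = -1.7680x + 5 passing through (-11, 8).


Parallel lines have equal slopes.
m2 = -1.7680
b2 = 8 + 1.7680*(-11) = -11.4480

y = -1.7680x - 11.4480


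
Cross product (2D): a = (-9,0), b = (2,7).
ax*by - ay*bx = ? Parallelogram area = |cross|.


cross = -9*7 - 0*2 = -63 - 0 = -63
Parallelogram area = |-63| = 63

cross = -63, parallelogram area = 63


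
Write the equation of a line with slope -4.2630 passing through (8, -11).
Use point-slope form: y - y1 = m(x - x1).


y + 11 = -4.2630(x - 8)
y = -4.2630x - 11 + 4.2630*8
y = -4.2630x + 23.1040

y = -4.2630x + 23.1040


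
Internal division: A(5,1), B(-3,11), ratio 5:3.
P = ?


Px = (5*(-3) + 3*5)/8 = 0/8 = 0
Py = (5*11 + 3*1)/8 = 58/8 = 7.2500

P = (0, 7.2500)


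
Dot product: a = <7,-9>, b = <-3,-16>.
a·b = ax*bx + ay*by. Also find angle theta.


a·b = 7*(-3) - 9*(-16) = -21 + 144 = 123
|a| = sqrt(49+81) = 11.4018
|b| = sqrt(9+256) = 16.2788
cos(theta) = 123/(sqrt(130)*sqrt(265)) = 123/sqrt(34450) = 0.662690
theta = arccos(123/sqrt(34450)) = 48.4946 degrees

a·b = 123, theta = 48.4946 deg


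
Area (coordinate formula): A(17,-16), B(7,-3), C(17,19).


17*(-3-19) = -374
7*(19+ 16) = 245
17*(-16+ 3) = -221
sum = -350
Area = |-350|/2 = 175.0000

175.0000 sq units


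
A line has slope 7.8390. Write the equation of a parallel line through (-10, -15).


Parallel lines have equal slopes.
m2 = 7.8390
b2 = -15 - 7.8390*(-10) = 63.3900

y = 7.8390x + 63.3900


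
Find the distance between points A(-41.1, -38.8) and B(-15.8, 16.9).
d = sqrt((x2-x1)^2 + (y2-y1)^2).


dx = -15.8 + 41.1 = 25.3
dy = 16.9 + 38.8 = 55.7
d = sqrt(640.09 + 3102.49) = sqrt(3742.58) = 61.1766

61.1766


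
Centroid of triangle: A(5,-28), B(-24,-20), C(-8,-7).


Gx = (5- 24- 8)/3 = -27/3 = -9.0000
Gy = (-28- 20- 7)/3 = -55/3 = -18.3333

G = (-9.0000, -18.3333)


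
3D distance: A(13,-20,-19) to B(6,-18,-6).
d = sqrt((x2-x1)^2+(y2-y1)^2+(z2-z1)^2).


dx=-7, dy=2, dz=13
d = sqrt(49+4+169) = sqrt(222) = 14.8997

14.8997


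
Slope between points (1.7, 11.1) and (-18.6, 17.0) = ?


dy = 17.0 - 11.1 = 5.9
dx = -18.6 - 1.7 = -20.3
m = 5.9/(-20.3) = -0.2906

m = -0.2906


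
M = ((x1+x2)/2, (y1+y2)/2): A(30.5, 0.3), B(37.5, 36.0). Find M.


Mx = (30.5 + 37.5)/2 = 68.0/2 = 34.0000
My = (0.3 + 36.0)/2 = 36.3/2 = 18.1500

(34.0000, 18.1500)


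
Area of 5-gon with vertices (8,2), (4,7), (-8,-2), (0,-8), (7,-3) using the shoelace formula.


sum(xi*y_{i+1}) = 8*7 + 4*(-2) - 8*(-8) + 0*(-3) + 7*2 = 126
sum(yi*x_{i+1}) = 2*4 + 7*(-8) - 2*0 - 8*7 - 3*8 = -128
Area = |126 + 128|/2 = 254/2 = 127.0000

127.0000 sq units


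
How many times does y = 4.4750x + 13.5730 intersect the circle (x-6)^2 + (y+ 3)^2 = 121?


Substitute y = 4.4750x + 13.5730: (x-6)^2 + (4.4750x+13.5730+ 3)^2 = 121
Expand to Ax^2 + Bx + C = 0, where b-k = 16.573
A = 1+m^2 = 21.025625
B = 2(m(b-k) - h) = 2(4.4750*16.573 - 6) = 136.32835
C = h^2 + (b-k)^2 - r^2 = 36 + 274.664329 - 121 = 189.664329
disc = B^2-4AC = 18585.4190 - 15951.2442 = 2634.1748
disc > 0

2 intersection points


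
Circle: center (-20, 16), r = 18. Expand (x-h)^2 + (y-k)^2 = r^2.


(x+ 20)^2 + (y-16)^2 = 18^2
D = -2h = 40, E = -2k = -32
F = h^2+k^2-r^2 = 400+256-324 = 332

x^2 + y^2 + 40x - 32y + 332 = 0


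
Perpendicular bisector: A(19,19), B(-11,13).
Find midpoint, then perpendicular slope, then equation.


Midpoint = (4, 16)
Slope of AB = dy/dx = -6/(-30) = 0.2000
Perp slope = -dx/dy = -30/6 = -5.0000
b = My - (perp slope)*Mx = 16 + (-30*4)/(-6) = 16 + 20.0000 = 36.0000

y = -5.0000x + 36.0000


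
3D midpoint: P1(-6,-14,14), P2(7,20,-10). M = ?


Mx = (-6+7)/2 = 0.5000
My = (-14+20)/2 = 3.0000
Mz = (14- 10)/2 = 2.0000

M = (0.5000, 3.0000, 2.0000)


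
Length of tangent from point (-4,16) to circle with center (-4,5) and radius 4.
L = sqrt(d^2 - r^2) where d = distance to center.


d = sqrt((-4+ 4)^2 + (16-5)^2) = sqrt(0+121) = 11.0000
L = sqrt(121.0000 - 16) = sqrt(105.0000) = 10.2470

10.2470


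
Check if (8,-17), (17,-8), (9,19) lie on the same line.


8*(-8-19) + 17*(19+ 17) + 9*(-17+ 8)
= -216 + 612 - 81 = 315

No, not collinear (determinant = 315)


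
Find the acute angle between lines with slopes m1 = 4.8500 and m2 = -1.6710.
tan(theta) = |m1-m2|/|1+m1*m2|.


m1-m2 = 6.521
1+m1*m2 = -7.10435
tan(theta) = |6.521/(-7.10435)| = 0.917888
theta = arctan(|6.521/(-7.10435)|) = 42.5485 degrees (acute angle)

42.5485 degrees


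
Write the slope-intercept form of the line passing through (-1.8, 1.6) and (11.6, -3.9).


m = (-5.5)/(13.4) = -0.4104
b = y1 - m*x1 = 1.6 - (-5.5*(-1.8))/(13.4) = 1.6 - 0.7388 = 0.8612

y = -0.4104x + 0.8612


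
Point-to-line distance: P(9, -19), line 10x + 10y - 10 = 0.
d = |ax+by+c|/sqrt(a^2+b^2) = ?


|10*9 + 10*(-19) - 10| = |-110| = 110
sqrt(100 + 100) = sqrt(200) = 14.1421
d = 110/sqrt(200) = 7.7782

7.7782


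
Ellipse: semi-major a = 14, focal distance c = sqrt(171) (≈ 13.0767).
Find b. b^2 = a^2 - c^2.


b^2 = 14^2 - (sqrt(171))^2 = 196 - 171 = 25
b = sqrt(25) = 5

b = 5


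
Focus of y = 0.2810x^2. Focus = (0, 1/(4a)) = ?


a = 0.2810
4a = 1.1240
focus = (0, 1/1.1240) = (0, 0.8897)

Focus = (0, 0.8897)


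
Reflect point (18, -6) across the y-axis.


Reflection rule for y-axis: (-x, y)
(18, -6) -> (-18, -6)

(-18, -6)


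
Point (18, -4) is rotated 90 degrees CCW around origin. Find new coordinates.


cos(90) = 0, sin(90) = 1
x' = 18*0 + 4*1 = 4
y' = 18*1 - 4*0 = 18

(4, 18)


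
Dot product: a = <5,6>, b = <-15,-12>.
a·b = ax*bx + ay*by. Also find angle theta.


a·b = 5*(-15) + 6*(-12) = -75 - 72 = -147
|a| = sqrt(25+36) = 7.8102
|b| = sqrt(225+144) = 19.2094
cos(theta) = -147/(sqrt(61)*sqrt(369)) = -147/sqrt(22509) = -0.979804
theta = arccos(-147/sqrt(22509)) = 168.4654 degrees

a·b = -147, theta = 168.4654 deg


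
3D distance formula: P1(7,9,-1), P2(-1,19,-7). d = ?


dx=-8, dy=10, dz=-6
d = sqrt(64+100+36) = sqrt(200) = 14.1421

14.1421


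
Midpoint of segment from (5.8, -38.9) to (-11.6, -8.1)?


Mx = (5.8 - 11.6)/2 = -5.8/2 = -2.9000
My = (-38.9 - 8.1)/2 = -47.0/2 = -23.5000

(-2.9000, -23.5000)


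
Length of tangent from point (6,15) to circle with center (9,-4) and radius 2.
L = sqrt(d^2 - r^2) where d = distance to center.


d = sqrt((6-9)^2 + (15+ 4)^2) = sqrt(9+361) = 19.2354
L = sqrt(370.0000 - 4) = sqrt(366.0000) = 19.1311

19.1311


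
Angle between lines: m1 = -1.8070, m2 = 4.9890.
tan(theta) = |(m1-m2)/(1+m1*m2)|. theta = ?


m1-m2 = -6.796
1+m1*m2 = -8.015123
tan(theta) = |-6.796/(-8.015123)| = 0.847897
theta = arctan(|-6.796/(-8.015123)|) = 40.2945 degrees (acute angle)

40.2945 degrees


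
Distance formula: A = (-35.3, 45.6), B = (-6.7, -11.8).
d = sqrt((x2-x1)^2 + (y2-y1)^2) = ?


dx = -6.7 + 35.3 = 28.6
dy = -11.8 - 45.6 = -57.4
d = sqrt(817.96 + 3294.76) = sqrt(4112.72) = 64.1305

64.1305


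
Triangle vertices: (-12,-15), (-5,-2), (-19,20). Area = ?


-12*(-2-20) = 264
-5*(20+ 15) = -175
-19*(-15+ 2) = 247
sum = 336
Area = |336|/2 = 168.0000

168.0000 sq units


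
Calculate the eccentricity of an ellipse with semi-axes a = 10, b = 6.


c = sqrt(100-36) = sqrt(64) = 8.0000
e = c/a = 8/10 = 0.8000

e = 0.8000


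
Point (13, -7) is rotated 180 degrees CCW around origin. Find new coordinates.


cos(180) = -1, sin(180) = 0
x' = 13*(-1) + 7*0 = -13
y' = 13*0 - 7*(-1) = 7

(-13, 7)


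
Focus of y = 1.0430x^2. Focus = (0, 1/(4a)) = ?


a = 1.0430
4a = 4.1720
focus = (0, 1/4.1720) = (0, 0.2397)

Focus = (0, 0.2397)


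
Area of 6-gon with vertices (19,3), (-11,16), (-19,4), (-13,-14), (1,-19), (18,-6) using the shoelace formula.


sum(xi*y_{i+1}) = 19*16 - 11*4 - 19*(-14) - 13*(-19) + 1*(-6) + 18*3 = 821
sum(yi*x_{i+1}) = 3*(-11) + 16*(-19) + 4*(-13) - 14*1 - 19*18 - 6*19 = -859
Area = |821 + 859|/2 = 1680/2 = 840.0000

840.0000 sq units
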